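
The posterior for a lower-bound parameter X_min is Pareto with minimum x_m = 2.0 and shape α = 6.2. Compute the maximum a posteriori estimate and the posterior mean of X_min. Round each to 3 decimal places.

The Pareto density is strictly decreasing on [x_m, ∞), so the mode is x_m = 2.000.
Mean = α·x_m/(α−1) = 6.2·2.0/5.2 = 2.385.

MAP: 2.000. Posterior mean: 2.385.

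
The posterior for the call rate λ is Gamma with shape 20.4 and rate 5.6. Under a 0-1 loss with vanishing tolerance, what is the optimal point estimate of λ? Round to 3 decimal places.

3.464

Mode = (α−1)/β = 19.4/5.6 = 3.464.
Mean = α/β = 20.4/5.6 = 3.643.
This is the posterior mode — the MAP estimate.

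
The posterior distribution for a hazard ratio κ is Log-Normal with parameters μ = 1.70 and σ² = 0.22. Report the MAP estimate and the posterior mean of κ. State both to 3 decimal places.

Mode = exp(μ − σ²) = exp(1.48) = 4.393.
Mean = exp(μ + σ²/2) = exp(1.810) = 6.110.

κ_MAP = 4.393, E[κ|data] = 6.110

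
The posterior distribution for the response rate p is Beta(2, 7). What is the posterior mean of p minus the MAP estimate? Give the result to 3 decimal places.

0.079

Mode = (2−1)/(2+7−2) = 1/7 = 0.143.
Mean = 2/(2+7) = 2/9 = 0.222.
Difference = 0.222 − 0.143 = 0.079.
The posterior is right-skewed, so the mean exceeds the mode.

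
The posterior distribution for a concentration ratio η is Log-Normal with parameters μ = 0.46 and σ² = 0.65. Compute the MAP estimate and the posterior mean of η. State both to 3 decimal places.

η_MAP = 0.827, E[η|data] = 2.192

Mode = exp(μ − σ²) = exp(-0.19) = 0.827.
Mean = exp(μ + σ²/2) = exp(0.785) = 2.192.
The mean is pulled above the mode by the posterior's right skew.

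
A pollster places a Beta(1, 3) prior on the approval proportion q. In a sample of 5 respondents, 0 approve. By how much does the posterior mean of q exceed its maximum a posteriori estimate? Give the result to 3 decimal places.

0.111

Posterior: Beta(1+0, 3+5) = Beta(1, 8).
Since α = 1 ≤ 1 and β > 1, the Beta density is monotone decreasing on [0,1]; the mode is at 0.
Mean = 1/(1+8) = 0.111.
Difference = 0.111 − 0.000 = 0.111.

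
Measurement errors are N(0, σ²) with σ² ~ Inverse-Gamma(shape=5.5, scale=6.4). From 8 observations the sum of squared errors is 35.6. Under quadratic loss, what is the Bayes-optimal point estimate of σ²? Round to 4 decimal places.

Posterior: Inverse-Gamma(shape = 5.5+8/2 = 9.5, scale = 6.4+35.6/2 = 24.2).
Mode = β/(α+1) = 24.2/10.5 = 2.3048.
Mean = β/(α−1) = 24.2/8.5 = 2.8471.
Quadratic loss ⇒ the optimal estimator is the posterior mean.

2.8471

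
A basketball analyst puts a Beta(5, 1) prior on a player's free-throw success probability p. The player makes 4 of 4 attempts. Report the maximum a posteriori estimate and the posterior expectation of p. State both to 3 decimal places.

Posterior: Beta(5+4, 1+0) = Beta(9, 1).
Since β = 1 ≤ 1 and α > 1, the Beta density is monotone increasing on [0,1]; the mode is at 1.
Mean = 9/(9+1) = 0.900.
The mean is pulled below the mode by the posterior's left skew.

MAP: 1.000. Posterior mean: 0.900.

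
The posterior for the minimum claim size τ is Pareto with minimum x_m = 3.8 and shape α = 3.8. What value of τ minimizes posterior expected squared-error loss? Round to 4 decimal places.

The Pareto density is strictly decreasing on [x_m, ∞), so the mode is x_m = 3.8000.
Mean = α·x_m/(α−1) = 3.8·3.8/2.8 = 5.1571.
Squared-error loss ⇒ the optimal estimator is the posterior mean.

5.1571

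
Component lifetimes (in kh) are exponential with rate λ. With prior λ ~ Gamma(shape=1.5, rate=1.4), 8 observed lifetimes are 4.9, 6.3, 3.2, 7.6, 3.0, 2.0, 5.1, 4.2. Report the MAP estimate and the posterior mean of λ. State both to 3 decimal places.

λ_MAP = 0.225, E[λ|data] = 0.252

Σ times = 36.3. Posterior: Gamma(shape = 1.5+8 = 9.5, rate = 1.4+36.3 = 37.7).
Mode = (α−1)/β = 8.5/37.7 = 0.225.
Mean = α/β = 9.5/37.7 = 0.252.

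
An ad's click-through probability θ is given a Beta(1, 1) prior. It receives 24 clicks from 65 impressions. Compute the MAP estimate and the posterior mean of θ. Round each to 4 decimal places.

Posterior: Beta(1+24, 1+41) = Beta(25, 42).
Mode = (25−1)/(25+42−2) = 24/65 = 0.3692.
Mean = 25/(25+42) = 25/67 = 0.3731.

MAP estimate = 0.3692, posterior mean = 0.3731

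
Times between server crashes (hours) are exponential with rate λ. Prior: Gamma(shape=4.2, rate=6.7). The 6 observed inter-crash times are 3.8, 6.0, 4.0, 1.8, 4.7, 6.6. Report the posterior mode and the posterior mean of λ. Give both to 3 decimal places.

Σ times = 26.9. Posterior: Gamma(shape = 4.2+6 = 10.2, rate = 6.7+26.9 = 33.6).
Mode = (α−1)/β = 9.2/33.6 = 0.274.
Mean = α/β = 10.2/33.6 = 0.304.
Right-skewed posterior ⇒ mode < mean.

MAP = 0.274; posterior mean = 0.304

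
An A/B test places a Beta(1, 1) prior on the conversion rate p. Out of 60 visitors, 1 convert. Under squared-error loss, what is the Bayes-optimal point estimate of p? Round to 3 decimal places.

Posterior: Beta(1+1, 1+59) = Beta(2, 60).
Mode = (2−1)/(2+60−2) = 1/60 = 0.017.
With a flat prior the MAP equals the MLE, 1/60.
Mean = 2/(2+60) = 2/62 = 0.032.
Squared-error loss ⇒ the optimal estimator is the posterior mean.

0.032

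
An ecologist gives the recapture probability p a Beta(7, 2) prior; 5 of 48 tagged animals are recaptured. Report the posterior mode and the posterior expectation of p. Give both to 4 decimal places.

Posterior: Beta(7+5, 2+43) = Beta(12, 45).
Mode = (12−1)/(12+45−2) = 11/55 = 0.2000.
Mean = 12/(12+45) = 12/57 = 0.2105.
The mean is pulled above the mode by the posterior's right skew.

MAP = 0.2000, posterior mean = 0.2105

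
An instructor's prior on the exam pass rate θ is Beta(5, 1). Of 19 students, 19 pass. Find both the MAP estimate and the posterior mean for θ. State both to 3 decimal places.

MAP = 1.000; posterior mean = 0.960

Posterior: Beta(5+19, 1+0) = Beta(24, 1).
Since β = 1 ≤ 1 and α > 1, the Beta density is monotone increasing on [0,1]; the mode is at 1.
Mean = 24/(24+1) = 0.960.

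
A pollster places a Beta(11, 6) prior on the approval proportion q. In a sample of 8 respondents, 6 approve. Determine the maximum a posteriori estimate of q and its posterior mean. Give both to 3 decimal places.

MAP: 0.696. Posterior mean: 0.680.

Posterior: Beta(11+6, 6+2) = Beta(17, 8).
Mode = (17−1)/(17+8−2) = 16/23 = 0.696.
Mean = 17/(17+8) = 17/25 = 0.680.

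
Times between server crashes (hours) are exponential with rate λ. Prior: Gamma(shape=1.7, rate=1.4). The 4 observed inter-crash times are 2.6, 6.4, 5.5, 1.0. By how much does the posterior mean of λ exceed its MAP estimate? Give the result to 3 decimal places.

Σ times = 15.5. Posterior: Gamma(shape = 1.7+4 = 5.7, rate = 1.4+15.5 = 16.9).
Mode = (α−1)/β = 4.7/16.9 = 0.278.
Mean = α/β = 5.7/16.9 = 0.337.
Difference = 0.337 − 0.278 = 0.059.

0.059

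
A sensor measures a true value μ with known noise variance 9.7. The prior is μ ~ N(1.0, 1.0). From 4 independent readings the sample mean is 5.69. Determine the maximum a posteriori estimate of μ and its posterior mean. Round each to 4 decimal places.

Posterior for μ is Normal. Precision-weighted mean: (1/1.0·1.0 + 4/9.7·5.69) / (1/1.0 + 4/9.7) = 2.3693.
A Normal posterior is symmetric, so mode = mean.

MAP = 2.3693; posterior mean = 2.3693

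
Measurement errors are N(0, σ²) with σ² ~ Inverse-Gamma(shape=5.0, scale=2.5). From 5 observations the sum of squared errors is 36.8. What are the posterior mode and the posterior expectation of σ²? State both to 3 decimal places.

MAP = 2.459; posterior mean = 3.215

Posterior: Inverse-Gamma(shape = 5.0+5/2 = 7.5, scale = 2.5+36.8/2 = 20.9).
Mode = β/(α+1) = 20.9/8.5 = 2.459.
Mean = β/(α−1) = 20.9/6.5 = 3.215.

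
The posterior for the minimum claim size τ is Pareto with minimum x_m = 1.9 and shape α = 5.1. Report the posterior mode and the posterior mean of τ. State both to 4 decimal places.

posterior mode = 1.9000, posterior mean = 2.3634

The Pareto density is strictly decreasing on [x_m, ∞), so the mode is x_m = 1.9000.
Mean = α·x_m/(α−1) = 5.1·1.9/4.1 = 2.3634.
Right-skewed posterior ⇒ mode < mean.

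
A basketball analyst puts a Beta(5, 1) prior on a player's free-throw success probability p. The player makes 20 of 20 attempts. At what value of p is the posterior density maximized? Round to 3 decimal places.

Posterior: Beta(5+20, 1+0) = Beta(25, 1).
Since β = 1 ≤ 1 and α > 1, the Beta density is monotone increasing on [0,1]; the mode is at 1.
Mean = 25/(25+1) = 0.962.
This is the posterior mode — the MAP estimate.

1.000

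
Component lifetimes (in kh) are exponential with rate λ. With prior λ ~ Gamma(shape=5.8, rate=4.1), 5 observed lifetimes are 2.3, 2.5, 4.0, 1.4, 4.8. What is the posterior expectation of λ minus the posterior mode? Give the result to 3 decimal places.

Σ times = 15.0. Posterior: Gamma(shape = 5.8+5 = 10.8, rate = 4.1+15.0 = 19.1).
Mode = (α−1)/β = 9.8/19.1 = 0.513.
Mean = α/β = 10.8/19.1 = 0.565.
Difference = 0.565 − 0.513 = 0.052.

0.052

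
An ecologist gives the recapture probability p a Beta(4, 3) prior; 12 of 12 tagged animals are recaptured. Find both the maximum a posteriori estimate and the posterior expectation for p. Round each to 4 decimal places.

MAP = 0.8824, posterior mean = 0.8421

Posterior: Beta(4+12, 3+0) = Beta(16, 3).
Mode = (16−1)/(16+3−2) = 15/17 = 0.8824.
Mean = 16/(16+3) = 16/19 = 0.8421.
Mode > mean: the posterior has a left tail.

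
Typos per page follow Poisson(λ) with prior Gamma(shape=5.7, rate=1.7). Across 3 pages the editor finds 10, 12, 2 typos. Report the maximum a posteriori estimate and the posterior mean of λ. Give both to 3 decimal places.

Σ counts = 24. Posterior: Gamma(shape = 5.7+24 = 29.7, rate = 1.7+3 = 4.7).
Mode = (α−1)/β = 28.7/4.7 = 6.106.
Mean = α/β = 29.7/4.7 = 6.319.

maximum a posteriori estimate = 6.106, posterior mean = 6.319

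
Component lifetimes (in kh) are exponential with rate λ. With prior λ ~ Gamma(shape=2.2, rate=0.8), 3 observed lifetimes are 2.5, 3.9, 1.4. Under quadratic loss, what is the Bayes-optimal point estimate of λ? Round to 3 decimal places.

Σ times = 7.8. Posterior: Gamma(shape = 2.2+3 = 5.2, rate = 0.8+7.8 = 8.6).
Mode = (α−1)/β = 4.2/8.6 = 0.488.
Mean = α/β = 5.2/8.6 = 0.605.
Quadratic loss ⇒ the optimal estimator is the posterior mean.

0.605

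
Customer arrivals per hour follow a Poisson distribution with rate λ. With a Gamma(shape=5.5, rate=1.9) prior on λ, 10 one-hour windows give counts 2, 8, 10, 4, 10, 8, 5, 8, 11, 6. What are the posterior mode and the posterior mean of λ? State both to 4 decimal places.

Σ counts = 72. Posterior: Gamma(shape = 5.5+72 = 77.5, rate = 1.9+10 = 11.9).
Mode = (α−1)/β = 76.5/11.9 = 6.4286.
Mean = α/β = 77.5/11.9 = 6.5126.
The posterior is right-skewed, so the mean exceeds the mode.

λ_MAP = 6.4286, E[λ|data] = 6.5126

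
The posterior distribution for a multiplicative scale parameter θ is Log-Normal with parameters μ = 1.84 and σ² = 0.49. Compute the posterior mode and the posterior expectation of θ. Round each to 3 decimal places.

MAP: 3.857. Posterior mean: 8.045.

Mode = exp(μ − σ²) = exp(1.35) = 3.857.
Mean = exp(μ + σ²/2) = exp(2.085) = 8.045.
The mean is pulled above the mode by the posterior's right skew.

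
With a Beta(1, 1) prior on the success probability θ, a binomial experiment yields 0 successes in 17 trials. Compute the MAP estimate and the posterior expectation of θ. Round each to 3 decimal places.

Posterior: Beta(1+0, 1+17) = Beta(1, 18).
Since α = 1 ≤ 1 and β > 1, the Beta density is monotone decreasing on [0,1]; the mode is at 0.
Mean = 1/(1+18) = 0.053.

θ_MAP = 0.000, E[θ|data] = 0.053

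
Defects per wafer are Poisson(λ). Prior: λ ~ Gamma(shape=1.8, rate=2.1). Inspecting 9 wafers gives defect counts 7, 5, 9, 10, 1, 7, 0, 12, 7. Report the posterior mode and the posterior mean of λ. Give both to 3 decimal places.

Σ counts = 58. Posterior: Gamma(shape = 1.8+58 = 59.8, rate = 2.1+9 = 11.1).
Mode = (α−1)/β = 58.8/11.1 = 5.297.
Mean = α/β = 59.8/11.1 = 5.387.

MAP = 5.297; posterior mean = 5.387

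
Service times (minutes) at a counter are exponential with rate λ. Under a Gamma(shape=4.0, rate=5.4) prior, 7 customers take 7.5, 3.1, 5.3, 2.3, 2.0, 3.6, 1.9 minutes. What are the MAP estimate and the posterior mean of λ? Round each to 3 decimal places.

MAP = 0.322, posterior mean = 0.354

Σ times = 25.7. Posterior: Gamma(shape = 4.0+7 = 11.0, rate = 5.4+25.7 = 31.1).
Mode = (α−1)/β = 10.0/31.1 = 0.322.
Mean = α/β = 11.0/31.1 = 0.354.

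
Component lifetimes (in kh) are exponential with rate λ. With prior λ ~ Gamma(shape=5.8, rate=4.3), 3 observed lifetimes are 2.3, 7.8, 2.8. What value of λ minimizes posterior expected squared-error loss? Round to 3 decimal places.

0.512

Σ times = 12.9. Posterior: Gamma(shape = 5.8+3 = 8.8, rate = 4.3+12.9 = 17.2).
Mode = (α−1)/β = 7.8/17.2 = 0.453.
Mean = α/β = 8.8/17.2 = 0.512.
Squared-error loss ⇒ the optimal estimator is the posterior mean.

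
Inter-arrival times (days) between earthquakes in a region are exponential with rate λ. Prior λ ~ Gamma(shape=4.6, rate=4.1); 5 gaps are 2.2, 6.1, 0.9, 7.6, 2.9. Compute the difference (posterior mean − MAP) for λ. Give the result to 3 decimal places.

0.042

Σ times = 19.7. Posterior: Gamma(shape = 4.6+5 = 9.6, rate = 4.1+19.7 = 23.8).
Mode = (α−1)/β = 8.6/23.8 = 0.361.
Mean = α/β = 9.6/23.8 = 0.403.
Difference = 0.403 − 0.361 = 0.042.
Mean > mode: the posterior has a right tail.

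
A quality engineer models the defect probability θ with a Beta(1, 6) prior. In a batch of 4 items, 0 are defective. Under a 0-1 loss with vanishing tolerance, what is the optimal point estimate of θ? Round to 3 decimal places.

Posterior: Beta(1+0, 6+4) = Beta(1, 10).
Since α = 1 ≤ 1 and β > 1, the Beta density is monotone decreasing on [0,1]; the mode is at 0.
Mean = 1/(1+10) = 0.091.
This is the posterior mode — the MAP estimate.

0.000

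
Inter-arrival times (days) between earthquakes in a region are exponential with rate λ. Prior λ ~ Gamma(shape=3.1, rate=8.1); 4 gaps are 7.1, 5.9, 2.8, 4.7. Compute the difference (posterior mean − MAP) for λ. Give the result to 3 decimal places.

0.035

Σ times = 20.5. Posterior: Gamma(shape = 3.1+4 = 7.1, rate = 8.1+20.5 = 28.6).
Mode = (α−1)/β = 6.1/28.6 = 0.213.
Mean = α/β = 7.1/28.6 = 0.248.
Difference = 0.248 − 0.213 = 0.035.
The mean is pulled above the mode by the posterior's right skew.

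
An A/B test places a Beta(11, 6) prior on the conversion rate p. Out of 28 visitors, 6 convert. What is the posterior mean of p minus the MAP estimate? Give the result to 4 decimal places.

Posterior: Beta(11+6, 6+22) = Beta(17, 28).
Mode = (17−1)/(17+28−2) = 16/43 = 0.3721.
Mean = 17/(17+28) = 17/45 = 0.3778.
Difference = 0.3778 − 0.3721 = 0.0057.
The mean is pulled above the mode by the posterior's right skew.

0.0057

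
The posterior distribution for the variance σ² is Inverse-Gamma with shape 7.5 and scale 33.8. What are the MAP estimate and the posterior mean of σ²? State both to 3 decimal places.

MAP = 3.976; posterior mean = 5.200

Mode = β/(α+1) = 33.8/8.5 = 3.976.
Mean = β/(α−1) = 33.8/6.5 = 5.200.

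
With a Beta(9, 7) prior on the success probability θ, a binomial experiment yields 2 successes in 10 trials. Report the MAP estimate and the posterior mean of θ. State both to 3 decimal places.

Posterior: Beta(9+2, 7+8) = Beta(11, 15).
Mode = (11−1)/(11+15−2) = 10/24 = 0.417.
Mean = 11/(11+15) = 11/26 = 0.423.

MAP = 0.417; posterior mean = 0.423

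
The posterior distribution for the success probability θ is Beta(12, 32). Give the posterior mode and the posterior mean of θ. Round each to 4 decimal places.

Mode = (12−1)/(12+32−2) = 11/42 = 0.2619.
Mean = 12/(12+32) = 12/44 = 0.2727.
The mean is pulled above the mode by the posterior's right skew.

MAP: 0.2619. Posterior mean: 0.2727.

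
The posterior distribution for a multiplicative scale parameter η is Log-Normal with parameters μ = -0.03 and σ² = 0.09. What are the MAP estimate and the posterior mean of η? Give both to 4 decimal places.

Mode = exp(μ − σ²) = exp(-0.12) = 0.8869.
Mean = exp(μ + σ²/2) = exp(0.015) = 1.0151.

MAP estimate = 0.8869, posterior mean = 1.0151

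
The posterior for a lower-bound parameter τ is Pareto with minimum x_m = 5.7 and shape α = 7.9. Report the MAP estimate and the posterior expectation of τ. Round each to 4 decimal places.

The Pareto density is strictly decreasing on [x_m, ∞), so the mode is x_m = 5.7000.
Mean = α·x_m/(α−1) = 7.9·5.7/6.9 = 6.5261.

τ_MAP = 5.7000, E[τ|data] = 6.5261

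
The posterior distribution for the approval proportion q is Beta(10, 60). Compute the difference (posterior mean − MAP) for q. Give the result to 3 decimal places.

Mode = (10−1)/(10+60−2) = 9/68 = 0.132.
Mean = 10/(10+60) = 10/70 = 0.143.
Difference = 0.143 − 0.132 = 0.011.
Right-skewed posterior ⇒ mode < mean.

0.011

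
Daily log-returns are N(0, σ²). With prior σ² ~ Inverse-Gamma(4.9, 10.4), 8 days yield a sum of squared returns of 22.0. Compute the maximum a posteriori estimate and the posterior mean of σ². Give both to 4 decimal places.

Posterior: Inverse-Gamma(shape = 4.9+8/2 = 8.9, scale = 10.4+22.0/2 = 21.4).
Mode = β/(α+1) = 21.4/9.9 = 2.1616.
Mean = β/(α−1) = 21.4/7.9 = 2.7089.

σ²_MAP = 2.1616, E[σ²|data] = 2.7089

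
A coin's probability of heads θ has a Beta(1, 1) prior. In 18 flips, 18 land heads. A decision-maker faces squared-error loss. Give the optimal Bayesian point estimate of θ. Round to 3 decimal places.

Posterior: Beta(1+18, 1+0) = Beta(19, 1).
Since β = 1 ≤ 1 and α > 1, the Beta density is monotone increasing on [0,1]; the mode is at 1.
Mean = 19/(19+1) = 0.950.
Squared-error loss ⇒ the optimal estimator is the posterior mean.

0.950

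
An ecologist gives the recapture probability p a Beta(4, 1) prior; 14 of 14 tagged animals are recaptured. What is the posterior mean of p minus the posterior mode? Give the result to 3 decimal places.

-0.053

Posterior: Beta(4+14, 1+0) = Beta(18, 1).
Since β = 1 ≤ 1 and α > 1, the Beta density is monotone increasing on [0,1]; the mode is at 1.
Mean = 18/(18+1) = 0.947.
Difference = 0.947 − 1.000 = -0.053.
Left-skewed posterior ⇒ mean < mode.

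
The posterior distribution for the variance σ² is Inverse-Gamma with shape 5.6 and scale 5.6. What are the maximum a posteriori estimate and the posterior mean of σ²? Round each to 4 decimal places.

Mode = β/(α+1) = 5.6/6.6 = 0.8485.
Mean = β/(α−1) = 5.6/4.6 = 1.2174.

MAP = 0.8485, posterior mean = 1.2174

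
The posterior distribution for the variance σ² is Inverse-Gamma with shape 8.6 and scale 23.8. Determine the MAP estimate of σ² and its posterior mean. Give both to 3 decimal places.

MAP = 2.479, posterior mean = 3.132

Mode = β/(α+1) = 23.8/9.6 = 2.479.
Mean = β/(α−1) = 23.8/7.6 = 3.132.
The mean is pulled above the mode by the posterior's right skew.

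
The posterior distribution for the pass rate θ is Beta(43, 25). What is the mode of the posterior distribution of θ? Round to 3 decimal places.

Mode = (43−1)/(43+25−2) = 42/66 = 0.636.
Mean = 43/(43+25) = 43/68 = 0.632.
This is the posterior mode — the MAP estimate.

0.636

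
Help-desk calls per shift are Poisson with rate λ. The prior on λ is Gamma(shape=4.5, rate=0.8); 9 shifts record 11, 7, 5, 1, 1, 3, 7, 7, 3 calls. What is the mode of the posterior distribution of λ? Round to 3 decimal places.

Σ counts = 45. Posterior: Gamma(shape = 4.5+45 = 49.5, rate = 0.8+9 = 9.8).
Mode = (α−1)/β = 48.5/9.8 = 4.949.
Mean = α/β = 49.5/9.8 = 5.051.
This is the posterior mode — the MAP estimate.

4.949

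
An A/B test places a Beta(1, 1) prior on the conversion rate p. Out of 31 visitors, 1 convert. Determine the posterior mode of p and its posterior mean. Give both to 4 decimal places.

Posterior: Beta(1+1, 1+30) = Beta(2, 31).
Mode = (2−1)/(2+31−2) = 1/31 = 0.0323.
With a flat prior the MAP equals the MLE, 1/31.
Mean = 2/(2+31) = 2/33 = 0.0606.

MAP: 0.0323. Posterior mean: 0.0606.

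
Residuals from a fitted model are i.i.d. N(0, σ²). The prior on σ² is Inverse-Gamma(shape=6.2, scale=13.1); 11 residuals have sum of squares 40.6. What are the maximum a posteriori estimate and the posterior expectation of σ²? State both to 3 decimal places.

maximum a posteriori estimate = 2.630, posterior expectation = 3.121

Posterior: Inverse-Gamma(shape = 6.2+11/2 = 11.7, scale = 13.1+40.6/2 = 33.4).
Mode = β/(α+1) = 33.4/12.7 = 2.630.
Mean = β/(α−1) = 33.4/10.7 = 3.121.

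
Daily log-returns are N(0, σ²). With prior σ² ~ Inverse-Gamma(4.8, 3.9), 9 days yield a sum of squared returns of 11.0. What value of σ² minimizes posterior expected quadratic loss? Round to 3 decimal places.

1.133

Posterior: Inverse-Gamma(shape = 4.8+9/2 = 9.3, scale = 3.9+11.0/2 = 9.4).
Mode = β/(α+1) = 9.4/10.3 = 0.913.
Mean = β/(α−1) = 9.4/8.3 = 1.133.
Quadratic loss ⇒ the optimal estimator is the posterior mean.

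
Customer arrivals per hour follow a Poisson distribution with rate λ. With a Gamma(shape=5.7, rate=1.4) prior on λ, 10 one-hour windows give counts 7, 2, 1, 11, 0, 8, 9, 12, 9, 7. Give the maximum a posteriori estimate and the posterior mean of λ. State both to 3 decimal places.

MAP = 6.202, posterior mean = 6.289

Σ counts = 66. Posterior: Gamma(shape = 5.7+66 = 71.7, rate = 1.4+10 = 11.4).
Mode = (α−1)/β = 70.7/11.4 = 6.202.
Mean = α/β = 71.7/11.4 = 6.289.
The posterior is right-skewed, so the mean exceeds the mode.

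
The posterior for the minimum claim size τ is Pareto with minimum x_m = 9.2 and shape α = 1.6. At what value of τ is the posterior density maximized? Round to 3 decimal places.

The Pareto density is strictly decreasing on [x_m, ∞), so the mode is x_m = 9.200.
Mean = α·x_m/(α−1) = 1.6·9.2/0.6 = 24.533.
This is the posterior mode — the MAP estimate.

9.200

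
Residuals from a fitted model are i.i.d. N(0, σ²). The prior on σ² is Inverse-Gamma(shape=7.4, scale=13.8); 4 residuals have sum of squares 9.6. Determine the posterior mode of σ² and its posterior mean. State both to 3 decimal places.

Posterior: Inverse-Gamma(shape = 7.4+4/2 = 9.4, scale = 13.8+9.6/2 = 18.6).
Mode = β/(α+1) = 18.6/10.4 = 1.788.
Mean = β/(α−1) = 18.6/8.4 = 2.214.

MAP: 1.788. Posterior mean: 2.214.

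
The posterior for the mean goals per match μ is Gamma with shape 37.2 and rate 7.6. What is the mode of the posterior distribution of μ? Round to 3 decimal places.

4.763

Mode = (α−1)/β = 36.2/7.6 = 4.763.
Mean = α/β = 37.2/7.6 = 4.895.
This is the posterior mode — the MAP estimate.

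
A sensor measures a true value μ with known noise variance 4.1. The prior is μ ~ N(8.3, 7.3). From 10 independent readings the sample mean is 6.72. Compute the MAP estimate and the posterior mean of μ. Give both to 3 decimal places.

MAP estimate = 6.804, posterior mean = 6.804

Posterior for μ is Normal. Precision-weighted mean: (1/7.3·8.3 + 10/4.1·6.72) / (1/7.3 + 10/4.1) = 6.804.
A Normal posterior is symmetric, so mode = mean.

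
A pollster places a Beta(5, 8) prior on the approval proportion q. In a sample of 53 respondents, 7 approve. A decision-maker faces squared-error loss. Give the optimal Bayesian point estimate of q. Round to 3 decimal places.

Posterior: Beta(5+7, 8+46) = Beta(12, 54).
Mode = (12−1)/(12+54−2) = 11/64 = 0.172.
Mean = 12/(12+54) = 12/66 = 0.182.
Squared-error loss ⇒ the optimal estimator is the posterior mean.

0.182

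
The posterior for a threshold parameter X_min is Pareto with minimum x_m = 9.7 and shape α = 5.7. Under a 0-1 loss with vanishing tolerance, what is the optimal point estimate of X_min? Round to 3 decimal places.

9.700

The Pareto density is strictly decreasing on [x_m, ∞), so the mode is x_m = 9.700.
Mean = α·x_m/(α−1) = 5.7·9.7/4.7 = 11.764.
This is the posterior mode — the MAP estimate.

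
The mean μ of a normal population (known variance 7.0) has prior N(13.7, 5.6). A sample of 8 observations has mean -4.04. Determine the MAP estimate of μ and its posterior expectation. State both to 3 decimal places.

MAP estimate = -1.643, posterior expectation = -1.643

Posterior for μ is Normal. Precision-weighted mean: (1/5.6·13.7 + 8/7.0·-4.04) / (1/5.6 + 8/7.0) = -1.643.
A Normal posterior is symmetric, so mode = mean.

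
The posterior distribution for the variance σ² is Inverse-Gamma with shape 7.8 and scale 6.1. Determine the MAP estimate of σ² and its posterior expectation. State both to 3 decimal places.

MAP: 0.693. Posterior mean: 0.897.

Mode = β/(α+1) = 6.1/8.8 = 0.693.
Mean = β/(α−1) = 6.1/6.8 = 0.897.
Right-skewed posterior ⇒ mode < mean.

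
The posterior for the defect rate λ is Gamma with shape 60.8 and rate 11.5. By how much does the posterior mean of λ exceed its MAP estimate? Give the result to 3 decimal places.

0.087

Mode = (α−1)/β = 59.8/11.5 = 5.200.
Mean = α/β = 60.8/11.5 = 5.287.
Difference = 5.287 − 5.200 = 0.087.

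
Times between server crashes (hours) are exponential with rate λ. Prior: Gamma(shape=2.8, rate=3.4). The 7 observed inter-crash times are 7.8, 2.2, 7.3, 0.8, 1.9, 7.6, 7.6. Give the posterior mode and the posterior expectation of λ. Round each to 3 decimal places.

MAP = 0.228; posterior mean = 0.254

Σ times = 35.2. Posterior: Gamma(shape = 2.8+7 = 9.8, rate = 3.4+35.2 = 38.6).
Mode = (α−1)/β = 8.8/38.6 = 0.228.
Mean = α/β = 9.8/38.6 = 0.254.
Mean > mode: the posterior has a right tail.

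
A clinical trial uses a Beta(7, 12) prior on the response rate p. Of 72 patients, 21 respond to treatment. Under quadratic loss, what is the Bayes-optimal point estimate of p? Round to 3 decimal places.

0.308

Posterior: Beta(7+21, 12+51) = Beta(28, 63).
Mode = (28−1)/(28+63−2) = 27/89 = 0.303.
Mean = 28/(28+63) = 28/91 = 0.308.
Quadratic loss ⇒ the optimal estimator is the posterior mean.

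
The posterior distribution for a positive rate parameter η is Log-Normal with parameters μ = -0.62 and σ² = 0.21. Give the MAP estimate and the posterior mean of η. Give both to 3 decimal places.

MAP = 0.436, posterior mean = 0.598

Mode = exp(μ − σ²) = exp(-0.83) = 0.436.
Mean = exp(μ + σ²/2) = exp(-0.515) = 0.598.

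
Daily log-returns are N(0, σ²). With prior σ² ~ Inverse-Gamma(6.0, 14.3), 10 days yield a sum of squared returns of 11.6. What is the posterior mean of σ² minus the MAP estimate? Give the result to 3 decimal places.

0.335

Posterior: Inverse-Gamma(shape = 6.0+10/2 = 11.0, scale = 14.3+11.6/2 = 20.1).
Mode = β/(α+1) = 20.1/12.0 = 1.675.
Mean = β/(α−1) = 20.1/10.0 = 2.010.
Difference = 2.010 − 1.675 = 0.335.
Mean > mode: the posterior has a right tail.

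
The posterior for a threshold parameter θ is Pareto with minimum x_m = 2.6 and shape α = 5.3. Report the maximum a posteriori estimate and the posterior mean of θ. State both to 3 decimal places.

The Pareto density is strictly decreasing on [x_m, ∞), so the mode is x_m = 2.600.
Mean = α·x_m/(α−1) = 5.3·2.6/4.3 = 3.205.

MAP = 2.600; posterior mean = 3.205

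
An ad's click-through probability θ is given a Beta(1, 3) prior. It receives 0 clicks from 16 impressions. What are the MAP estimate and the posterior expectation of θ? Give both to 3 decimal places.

Posterior: Beta(1+0, 3+16) = Beta(1, 19).
Since α = 1 ≤ 1 and β > 1, the Beta density is monotone decreasing on [0,1]; the mode is at 0.
Mean = 1/(1+19) = 0.050.

MAP estimate = 0.000, posterior expectation = 0.050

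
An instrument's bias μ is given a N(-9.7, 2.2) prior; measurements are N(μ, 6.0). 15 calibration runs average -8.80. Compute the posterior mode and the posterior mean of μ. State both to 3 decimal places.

Posterior for μ is Normal. Precision-weighted mean: (1/2.2·-9.7 + 15/6.0·-8.80) / (1/2.2 + 15/6.0) = -8.938.
A Normal posterior is symmetric, so mode = mean.

μ_MAP = -8.938, E[μ|data] = -8.938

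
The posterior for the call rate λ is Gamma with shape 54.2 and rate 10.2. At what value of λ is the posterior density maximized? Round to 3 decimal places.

Mode = (α−1)/β = 53.2/10.2 = 5.216.
Mean = α/β = 54.2/10.2 = 5.314.
This is the posterior mode — the MAP estimate.

5.216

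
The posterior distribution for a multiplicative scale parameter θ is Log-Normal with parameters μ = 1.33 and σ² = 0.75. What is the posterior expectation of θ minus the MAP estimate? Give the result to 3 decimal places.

Mode = exp(μ − σ²) = exp(0.58) = 1.786.
Mean = exp(μ + σ²/2) = exp(1.705) = 5.501.
Difference = 5.501 − 1.786 = 3.715.

3.715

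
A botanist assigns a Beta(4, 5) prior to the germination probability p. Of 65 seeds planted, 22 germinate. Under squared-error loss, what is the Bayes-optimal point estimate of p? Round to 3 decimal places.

Posterior: Beta(4+22, 5+43) = Beta(26, 48).
Mode = (26−1)/(26+48−2) = 25/72 = 0.347.
Mean = 26/(26+48) = 26/74 = 0.351.
Squared-error loss ⇒ the optimal estimator is the posterior mean.

0.351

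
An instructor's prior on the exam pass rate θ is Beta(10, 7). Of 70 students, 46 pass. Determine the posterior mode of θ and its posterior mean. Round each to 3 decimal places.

Posterior: Beta(10+46, 7+24) = Beta(56, 31).
Mode = (56−1)/(56+31−2) = 55/85 = 0.647.
Mean = 56/(56+31) = 56/87 = 0.644.
Mode > mean: the posterior has a left tail.

posterior mode = 0.647, posterior mean = 0.644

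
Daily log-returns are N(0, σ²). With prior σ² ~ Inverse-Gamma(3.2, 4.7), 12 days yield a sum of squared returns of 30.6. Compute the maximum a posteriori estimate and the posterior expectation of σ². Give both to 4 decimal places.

Posterior: Inverse-Gamma(shape = 3.2+12/2 = 9.2, scale = 4.7+30.6/2 = 20.0).
Mode = β/(α+1) = 20.0/10.2 = 1.9608.
Mean = β/(α−1) = 20.0/8.2 = 2.4390.

MAP = 1.9608; posterior mean = 2.4390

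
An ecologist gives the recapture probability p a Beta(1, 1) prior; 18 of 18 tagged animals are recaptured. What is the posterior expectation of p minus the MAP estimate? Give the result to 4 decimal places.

Posterior: Beta(1+18, 1+0) = Beta(19, 1).
Since β = 1 ≤ 1 and α > 1, the Beta density is monotone increasing on [0,1]; the mode is at 1.
Mean = 19/(19+1) = 0.9500.
Difference = 0.9500 − 1.0000 = -0.0500.

-0.0500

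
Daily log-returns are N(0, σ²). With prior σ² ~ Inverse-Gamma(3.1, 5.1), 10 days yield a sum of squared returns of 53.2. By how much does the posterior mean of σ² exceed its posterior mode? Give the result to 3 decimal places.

Posterior: Inverse-Gamma(shape = 3.1+10/2 = 8.1, scale = 5.1+53.2/2 = 31.7).
Mode = β/(α+1) = 31.7/9.1 = 3.484.
Mean = β/(α−1) = 31.7/7.1 = 4.465.
Difference = 4.465 − 3.484 = 0.981.

0.981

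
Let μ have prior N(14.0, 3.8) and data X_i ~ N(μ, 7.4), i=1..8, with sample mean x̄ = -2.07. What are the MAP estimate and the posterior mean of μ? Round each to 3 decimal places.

Posterior for μ is Normal. Precision-weighted mean: (1/3.8·14.0 + 8/7.4·-2.07) / (1/3.8 + 8/7.4) = 1.076.
A Normal posterior is symmetric, so mode = mean.

MAP = 1.076; posterior mean = 1.076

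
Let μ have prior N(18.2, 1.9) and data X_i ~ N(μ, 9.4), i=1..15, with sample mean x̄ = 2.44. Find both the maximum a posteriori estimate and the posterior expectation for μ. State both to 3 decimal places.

MAP = 6.349; posterior mean = 6.349

Posterior for μ is Normal. Precision-weighted mean: (1/1.9·18.2 + 15/9.4·2.44) / (1/1.9 + 15/9.4) = 6.349.
A Normal posterior is symmetric, so mode = mean.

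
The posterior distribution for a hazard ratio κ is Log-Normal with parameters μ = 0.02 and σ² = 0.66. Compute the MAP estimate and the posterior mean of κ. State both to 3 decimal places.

MAP = 0.527; posterior mean = 1.419

Mode = exp(μ − σ²) = exp(-0.64) = 0.527.
Mean = exp(μ + σ²/2) = exp(0.350) = 1.419.
The posterior is right-skewed, so the mean exceeds the mode.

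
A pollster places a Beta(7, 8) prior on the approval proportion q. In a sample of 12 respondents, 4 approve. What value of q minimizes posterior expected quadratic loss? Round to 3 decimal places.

Posterior: Beta(7+4, 8+8) = Beta(11, 16).
Mode = (11−1)/(11+16−2) = 10/25 = 0.400.
Mean = 11/(11+16) = 11/27 = 0.407.
Quadratic loss ⇒ the optimal estimator is the posterior mean.

0.407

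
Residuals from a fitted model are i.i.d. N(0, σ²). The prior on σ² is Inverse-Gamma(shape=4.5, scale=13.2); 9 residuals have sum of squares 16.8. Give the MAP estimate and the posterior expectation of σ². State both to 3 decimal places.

Posterior: Inverse-Gamma(shape = 4.5+9/2 = 9.0, scale = 13.2+16.8/2 = 21.6).
Mode = β/(α+1) = 21.6/10.0 = 2.160.
Mean = β/(α−1) = 21.6/8.0 = 2.700.
Right-skewed posterior ⇒ mode < mean.

MAP: 2.160. Posterior mean: 2.700.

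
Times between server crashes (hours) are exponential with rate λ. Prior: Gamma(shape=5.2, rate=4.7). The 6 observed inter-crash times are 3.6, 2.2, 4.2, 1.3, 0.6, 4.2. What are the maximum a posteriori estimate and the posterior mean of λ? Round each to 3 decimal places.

MAP: 0.490. Posterior mean: 0.538.

Σ times = 16.1. Posterior: Gamma(shape = 5.2+6 = 11.2, rate = 4.7+16.1 = 20.8).
Mode = (α−1)/β = 10.2/20.8 = 0.490.
Mean = α/β = 11.2/20.8 = 0.538.
The posterior is right-skewed, so the mean exceeds the mode.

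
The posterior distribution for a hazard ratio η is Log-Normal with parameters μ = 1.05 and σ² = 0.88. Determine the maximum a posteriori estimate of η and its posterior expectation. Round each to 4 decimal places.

Mode = exp(μ − σ²) = exp(0.17) = 1.1853.
Mean = exp(μ + σ²/2) = exp(1.490) = 4.4371.

maximum a posteriori estimate = 1.1853, posterior expectation = 4.4371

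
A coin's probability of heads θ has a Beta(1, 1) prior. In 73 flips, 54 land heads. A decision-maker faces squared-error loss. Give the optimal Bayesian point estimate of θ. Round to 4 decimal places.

0.7333

Posterior: Beta(1+54, 1+19) = Beta(55, 20).
Mode = (55−1)/(55+20−2) = 54/73 = 0.7397.
With a flat prior the MAP equals the MLE, 54/73.
Mean = 55/(55+20) = 55/75 = 0.7333.
Squared-error loss ⇒ the optimal estimator is the posterior mean.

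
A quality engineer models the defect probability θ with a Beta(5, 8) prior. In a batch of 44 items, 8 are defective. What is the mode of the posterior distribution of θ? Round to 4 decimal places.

Posterior: Beta(5+8, 8+36) = Beta(13, 44).
Mode = (13−1)/(13+44−2) = 12/55 = 0.2182.
Mean = 13/(13+44) = 13/57 = 0.2281.
This is the posterior mode — the MAP estimate.

0.2182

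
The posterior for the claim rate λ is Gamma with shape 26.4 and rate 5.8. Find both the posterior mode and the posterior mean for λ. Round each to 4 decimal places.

λ_MAP = 4.3793, E[λ|data] = 4.5517

Mode = (α−1)/β = 25.4/5.8 = 4.3793.
Mean = α/β = 26.4/5.8 = 4.5517.
Right-skewed posterior ⇒ mode < mean.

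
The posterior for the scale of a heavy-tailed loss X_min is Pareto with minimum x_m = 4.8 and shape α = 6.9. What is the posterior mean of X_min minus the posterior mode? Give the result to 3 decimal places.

The Pareto density is strictly decreasing on [x_m, ∞), so the mode is x_m = 4.800.
Mean = α·x_m/(α−1) = 6.9·4.8/5.9 = 5.614.
Difference = 5.614 − 4.800 = 0.814.
The posterior is right-skewed, so the mean exceeds the mode.

0.814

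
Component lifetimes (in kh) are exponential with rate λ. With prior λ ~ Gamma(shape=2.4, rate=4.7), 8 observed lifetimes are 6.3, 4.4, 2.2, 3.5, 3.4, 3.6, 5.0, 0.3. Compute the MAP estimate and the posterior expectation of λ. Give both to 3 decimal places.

Σ times = 28.7. Posterior: Gamma(shape = 2.4+8 = 10.4, rate = 4.7+28.7 = 33.4).
Mode = (α−1)/β = 9.4/33.4 = 0.281.
Mean = α/β = 10.4/33.4 = 0.311.
The mean is pulled above the mode by the posterior's right skew.

MAP = 0.281; posterior mean = 0.311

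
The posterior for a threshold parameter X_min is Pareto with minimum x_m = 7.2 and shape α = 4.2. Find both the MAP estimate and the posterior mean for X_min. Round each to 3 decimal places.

The Pareto density is strictly decreasing on [x_m, ∞), so the mode is x_m = 7.200.
Mean = α·x_m/(α−1) = 4.2·7.2/3.2 = 9.450.
Mean > mode: the posterior has a right tail.

MAP = 7.200, posterior mean = 9.450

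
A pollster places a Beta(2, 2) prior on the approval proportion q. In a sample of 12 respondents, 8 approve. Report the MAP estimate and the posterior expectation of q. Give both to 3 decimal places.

MAP: 0.643. Posterior mean: 0.625.

Posterior: Beta(2+8, 2+4) = Beta(10, 6).
Mode = (10−1)/(10+6−2) = 9/14 = 0.643.
Mean = 10/(10+6) = 10/16 = 0.625.
Left-skewed posterior ⇒ mean < mode.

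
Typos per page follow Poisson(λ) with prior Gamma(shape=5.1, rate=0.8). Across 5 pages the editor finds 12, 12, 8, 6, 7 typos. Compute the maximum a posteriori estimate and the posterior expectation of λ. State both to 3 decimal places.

Σ counts = 45. Posterior: Gamma(shape = 5.1+45 = 50.1, rate = 0.8+5 = 5.8).
Mode = (α−1)/β = 49.1/5.8 = 8.466.
Mean = α/β = 50.1/5.8 = 8.638.

MAP = 8.466, posterior mean = 8.638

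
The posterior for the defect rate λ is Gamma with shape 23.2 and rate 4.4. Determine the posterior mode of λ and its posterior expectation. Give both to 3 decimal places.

Mode = (α−1)/β = 22.2/4.4 = 5.045.
Mean = α/β = 23.2/4.4 = 5.273.

λ_MAP = 5.045, E[λ|data] = 5.273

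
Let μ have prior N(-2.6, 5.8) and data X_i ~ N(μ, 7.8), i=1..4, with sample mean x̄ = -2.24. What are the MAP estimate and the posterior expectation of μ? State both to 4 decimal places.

MAP: -2.3306. Posterior mean: -2.3306.

Posterior for μ is Normal. Precision-weighted mean: (1/5.8·-2.6 + 4/7.8·-2.24) / (1/5.8 + 4/7.8) = -2.3306.
A Normal posterior is symmetric, so mode = mean.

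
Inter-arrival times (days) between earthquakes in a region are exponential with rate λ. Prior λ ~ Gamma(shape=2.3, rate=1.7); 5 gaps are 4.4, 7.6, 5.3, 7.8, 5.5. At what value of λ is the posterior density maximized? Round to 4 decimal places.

0.1950

Σ times = 30.6. Posterior: Gamma(shape = 2.3+5 = 7.3, rate = 1.7+30.6 = 32.3).
Mode = (α−1)/β = 6.3/32.3 = 0.1950.
Mean = α/β = 7.3/32.3 = 0.2260.
This is the posterior mode — the MAP estimate.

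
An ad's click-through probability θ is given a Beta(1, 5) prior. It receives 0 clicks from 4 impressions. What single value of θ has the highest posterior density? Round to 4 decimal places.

Posterior: Beta(1+0, 5+4) = Beta(1, 9).
Since α = 1 ≤ 1 and β > 1, the Beta density is monotone decreasing on [0,1]; the mode is at 0.
Mean = 1/(1+9) = 0.1000.
This is the posterior mode — the MAP estimate.

0.0000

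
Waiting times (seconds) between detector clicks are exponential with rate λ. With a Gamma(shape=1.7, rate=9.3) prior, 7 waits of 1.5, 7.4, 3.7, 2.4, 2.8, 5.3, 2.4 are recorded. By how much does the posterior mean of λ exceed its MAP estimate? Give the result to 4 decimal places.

Σ times = 25.5. Posterior: Gamma(shape = 1.7+7 = 8.7, rate = 9.3+25.5 = 34.8).
Mode = (α−1)/β = 7.7/34.8 = 0.2213.
Mean = α/β = 8.7/34.8 = 0.2500.
Difference = 0.2500 − 0.2213 = 0.0287.

0.0287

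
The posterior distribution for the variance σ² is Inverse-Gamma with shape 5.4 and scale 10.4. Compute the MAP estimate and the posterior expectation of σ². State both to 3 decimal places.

Mode = β/(α+1) = 10.4/6.4 = 1.625.
Mean = β/(α−1) = 10.4/4.4 = 2.364.
Right-skewed posterior ⇒ mode < mean.

MAP estimate = 1.625, posterior expectation = 2.364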